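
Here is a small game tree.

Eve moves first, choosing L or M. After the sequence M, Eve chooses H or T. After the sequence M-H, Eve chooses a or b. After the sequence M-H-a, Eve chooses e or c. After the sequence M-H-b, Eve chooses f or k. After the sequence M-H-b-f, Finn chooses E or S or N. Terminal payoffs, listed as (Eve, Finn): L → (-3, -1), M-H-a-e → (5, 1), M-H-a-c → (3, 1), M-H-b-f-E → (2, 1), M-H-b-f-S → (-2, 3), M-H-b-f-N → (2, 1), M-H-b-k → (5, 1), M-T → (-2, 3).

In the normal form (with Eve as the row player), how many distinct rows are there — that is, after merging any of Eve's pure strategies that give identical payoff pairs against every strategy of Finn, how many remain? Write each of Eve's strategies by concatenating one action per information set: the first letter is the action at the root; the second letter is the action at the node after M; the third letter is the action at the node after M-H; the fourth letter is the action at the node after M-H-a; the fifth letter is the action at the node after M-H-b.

Eve has 32 pure strategies: LHaef, LHaek, LHacf, LHack, LHbef, LHbek, LHbcf, LHbck, LTaef, LTaek, LTacf, LTack, LTbef, LTbek, LTbcf, LTbck, MHaef, MHaek, MHacf, MHack, MHbef, MHbek, MHbcf, MHbck, MTaef, MTaek, MTacf, MTack, MTbef, MTbek, MTbcf, MTbck. Columns: E, S, N.
{LHaef, LHaek, LHacf, LHack, LHbef, LHbek, LHbcf, LHbck, LTaef, LTaek, LTacf, LTack, LTbef, LTbek, LTbcf, LTbck} → row (-3,-1) (-3,-1) (-3,-1)
{MHaef, MHaek, MHbek, MHbck} → row (5,1) (5,1) (5,1)
{MHacf, MHack} → row (3,1) (3,1) (3,1)
{MHbef, MHbcf} → row (2,1) (-2,3) (2,1)
{MTaef, MTaek, MTacf, MTack, MTbef, MTbek, MTbcf, MTbck} → row (-2,3) (-2,3) (-2,3)
That's 5 distinct rows out of 32 strategies.

5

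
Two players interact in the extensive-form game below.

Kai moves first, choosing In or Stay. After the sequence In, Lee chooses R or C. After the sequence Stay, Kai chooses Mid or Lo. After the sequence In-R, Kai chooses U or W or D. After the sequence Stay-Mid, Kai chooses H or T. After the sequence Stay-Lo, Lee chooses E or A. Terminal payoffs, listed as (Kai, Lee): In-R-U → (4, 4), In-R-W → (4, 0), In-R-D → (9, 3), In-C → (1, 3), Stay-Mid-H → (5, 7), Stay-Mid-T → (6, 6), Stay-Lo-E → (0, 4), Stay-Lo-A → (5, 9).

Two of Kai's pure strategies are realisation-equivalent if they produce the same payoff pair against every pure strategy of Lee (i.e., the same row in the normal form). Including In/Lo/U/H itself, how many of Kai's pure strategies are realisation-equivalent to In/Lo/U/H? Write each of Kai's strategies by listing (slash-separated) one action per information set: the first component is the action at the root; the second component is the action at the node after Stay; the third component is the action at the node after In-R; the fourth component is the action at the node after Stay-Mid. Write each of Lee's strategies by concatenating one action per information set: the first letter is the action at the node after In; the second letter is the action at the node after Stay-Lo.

Row for In/Lo/U/H (columns RE, RA, CE, CA): (4,4) (4,4) (1,3) (1,3).
Under In/Lo/U/H, Kai's choice at the node after Stay and at the node after Stay-Mid can never be reached regardless of what Lee does, so varying those choices leaves every outcome unchanged.
Holding the reachable choices fixed and varying the unreachable ones freely already gives 2 × 2 = 4 equivalent strategies.
No other strategy reproduces this row, so those 4 are the full class: In/Mid/U/H, In/Mid/U/T, In/Lo/U/H, In/Lo/U/T.

4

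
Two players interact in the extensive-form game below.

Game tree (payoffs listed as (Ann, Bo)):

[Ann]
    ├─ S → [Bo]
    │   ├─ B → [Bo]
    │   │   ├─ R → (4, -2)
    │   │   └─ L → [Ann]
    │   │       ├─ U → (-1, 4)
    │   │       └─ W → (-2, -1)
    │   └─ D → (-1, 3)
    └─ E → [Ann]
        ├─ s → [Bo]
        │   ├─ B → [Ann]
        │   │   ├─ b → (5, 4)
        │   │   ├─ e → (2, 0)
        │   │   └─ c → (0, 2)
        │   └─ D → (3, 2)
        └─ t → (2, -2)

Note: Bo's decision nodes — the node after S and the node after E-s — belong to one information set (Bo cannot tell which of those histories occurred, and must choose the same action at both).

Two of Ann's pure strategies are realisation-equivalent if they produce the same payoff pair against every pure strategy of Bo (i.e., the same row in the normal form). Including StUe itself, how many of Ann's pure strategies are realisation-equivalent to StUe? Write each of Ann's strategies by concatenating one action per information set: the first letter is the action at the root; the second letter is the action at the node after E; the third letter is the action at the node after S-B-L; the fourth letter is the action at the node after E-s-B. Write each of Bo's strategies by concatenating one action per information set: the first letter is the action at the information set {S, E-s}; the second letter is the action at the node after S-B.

6

Row for StUe (columns BR, BL, DR, DL): (4,-2) (-1,4) (-1,3) (-1,3).
Under StUe, Ann's choice at the node after E and at the node after E-s-B can never be reached regardless of what Bo does, so varying those choices leaves every outcome unchanged.
Holding the reachable choices fixed and varying the unreachable ones freely already gives 2 × 3 = 6 equivalent strategies.
No other strategy reproduces this row, so those 6 are the full class: SsUb, SsUe, SsUc, StUb, StUe, StUc.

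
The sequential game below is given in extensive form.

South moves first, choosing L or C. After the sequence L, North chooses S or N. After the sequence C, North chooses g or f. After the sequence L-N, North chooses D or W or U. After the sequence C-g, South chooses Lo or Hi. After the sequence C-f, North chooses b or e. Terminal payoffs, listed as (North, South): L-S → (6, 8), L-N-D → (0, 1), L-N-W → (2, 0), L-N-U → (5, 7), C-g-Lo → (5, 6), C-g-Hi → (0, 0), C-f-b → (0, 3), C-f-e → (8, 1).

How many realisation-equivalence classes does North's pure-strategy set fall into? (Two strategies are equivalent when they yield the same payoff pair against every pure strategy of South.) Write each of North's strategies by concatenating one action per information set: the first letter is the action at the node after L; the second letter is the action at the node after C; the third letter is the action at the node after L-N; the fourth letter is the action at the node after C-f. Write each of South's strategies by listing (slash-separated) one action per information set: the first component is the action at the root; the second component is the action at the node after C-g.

North has 24 pure strategies: SgDb, SgDe, SgWb, SgWe, SgUb, SgUe, SfDb, SfDe, SfWb, SfWe, SfUb, SfUe, NgDb, NgDe, NgWb, NgWe, NgUb, NgUe, NfDb, NfDe, NfWb, NfWe, NfUb, NfUe. Columns: L/Lo, L/Hi, C/Lo, C/Hi.
{SgDb, SgDe, SgWb, SgWe, SgUb, SgUe} → row (6,8) (6,8) (5,6) (0,0)
{SfDb, SfWb, SfUb} → row (6,8) (6,8) (0,3) (0,3)
{SfDe, SfWe, SfUe} → row (6,8) (6,8) (8,1) (8,1)
{NgDb, NgDe} → row (0,1) (0,1) (5,6) (0,0)
{NgWb, NgWe} → row (2,0) (2,0) (5,6) (0,0)
{NgUb, NgUe} → row (5,7) (5,7) (5,6) (0,0)
{NfDb} → row (0,1) (0,1) (0,3) (0,3)
{NfDe} → row (0,1) (0,1) (8,1) (8,1)
{NfWb} → row (2,0) (2,0) (0,3) (0,3)
{NfWe} → row (2,0) (2,0) (8,1) (8,1)
{NfUb} → row (5,7) (5,7) (0,3) (0,3)
{NfUe} → row (5,7) (5,7) (8,1) (8,1)
That's 12 distinct rows out of 24 strategies.

12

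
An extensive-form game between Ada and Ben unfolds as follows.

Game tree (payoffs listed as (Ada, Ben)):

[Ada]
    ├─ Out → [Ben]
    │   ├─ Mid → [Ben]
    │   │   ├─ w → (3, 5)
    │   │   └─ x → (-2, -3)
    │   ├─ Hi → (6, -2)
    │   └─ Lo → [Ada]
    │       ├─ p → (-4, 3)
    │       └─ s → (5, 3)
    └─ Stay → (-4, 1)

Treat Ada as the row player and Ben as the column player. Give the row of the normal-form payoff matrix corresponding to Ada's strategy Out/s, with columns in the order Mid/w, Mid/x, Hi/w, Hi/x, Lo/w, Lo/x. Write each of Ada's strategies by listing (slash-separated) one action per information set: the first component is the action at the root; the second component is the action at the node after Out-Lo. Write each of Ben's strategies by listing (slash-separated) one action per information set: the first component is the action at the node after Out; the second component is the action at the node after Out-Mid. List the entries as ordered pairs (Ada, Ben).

vs Mid/w: Ada plays Out → Ben plays Mid at [Out] → Ben plays w at [Out-Mid] → (3, 5)
vs Mid/x: Ada plays Out → Ben plays Mid at [Out] → Ben plays x at [Out-Mid] → (-2, -3)
vs Hi/w: Ada plays Out → Ben plays Hi at [Out] → (6, -2)
vs Hi/x: Ada plays Out → Ben plays Hi at [Out] → (6, -2)
vs Lo/w: Ada plays Out → Ben plays Lo at [Out] → Ada plays s at [Out-Lo] → (5, 3)
vs Lo/x: Ada plays Out → Ben plays Lo at [Out] → Ada plays s at [Out-Lo] → (5, 3)

(3,5) (-2,-3) (6,-2) (6,-2) (5,3) (5,3)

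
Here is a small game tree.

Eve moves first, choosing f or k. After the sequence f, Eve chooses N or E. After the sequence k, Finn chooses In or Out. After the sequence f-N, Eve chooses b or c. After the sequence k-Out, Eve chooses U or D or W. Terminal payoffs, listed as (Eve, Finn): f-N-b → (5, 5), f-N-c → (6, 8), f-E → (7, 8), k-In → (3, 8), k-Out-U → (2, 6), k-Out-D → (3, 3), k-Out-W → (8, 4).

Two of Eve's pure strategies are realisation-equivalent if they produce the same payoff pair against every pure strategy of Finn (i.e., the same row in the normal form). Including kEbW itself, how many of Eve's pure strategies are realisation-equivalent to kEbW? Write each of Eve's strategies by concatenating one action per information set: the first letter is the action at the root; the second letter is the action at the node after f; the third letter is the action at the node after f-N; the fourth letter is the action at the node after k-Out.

Row for kEbW (columns In, Out): (3,8) (8,4).
Under kEbW, Eve's choice at the node after f and at the node after f-N can never be reached regardless of what Finn does, so varying those choices leaves every outcome unchanged.
Holding the reachable choices fixed and varying the unreachable ones freely already gives 2 × 2 = 4 equivalent strategies.
No other strategy reproduces this row, so those 4 are the full class: kNbW, kNcW, kEbW, kEcW.

4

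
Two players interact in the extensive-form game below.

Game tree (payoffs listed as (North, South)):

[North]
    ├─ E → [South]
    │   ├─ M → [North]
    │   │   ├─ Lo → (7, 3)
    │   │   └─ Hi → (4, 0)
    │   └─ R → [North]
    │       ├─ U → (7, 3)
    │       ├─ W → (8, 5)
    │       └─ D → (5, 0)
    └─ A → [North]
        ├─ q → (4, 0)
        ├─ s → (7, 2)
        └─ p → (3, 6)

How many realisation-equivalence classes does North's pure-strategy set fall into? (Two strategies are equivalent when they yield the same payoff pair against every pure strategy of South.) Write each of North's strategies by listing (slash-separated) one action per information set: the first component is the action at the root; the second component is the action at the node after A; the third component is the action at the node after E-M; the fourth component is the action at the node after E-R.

North has 36 pure strategies: E/q/Lo/U, E/q/Lo/W, E/q/Lo/D, E/q/Hi/U, E/q/Hi/W, E/q/Hi/D, E/s/Lo/U, E/s/Lo/W, E/s/Lo/D, E/s/Hi/U, E/s/Hi/W, E/s/Hi/D, E/p/Lo/U, E/p/Lo/W, E/p/Lo/D, E/p/Hi/U, E/p/Hi/W, E/p/Hi/D, A/q/Lo/U, A/q/Lo/W, A/q/Lo/D, A/q/Hi/U, A/q/Hi/W, A/q/Hi/D, A/s/Lo/U, A/s/Lo/W, A/s/Lo/D, A/s/Hi/U, A/s/Hi/W, A/s/Hi/D, A/p/Lo/U, A/p/Lo/W, A/p/Lo/D, A/p/Hi/U, A/p/Hi/W, A/p/Hi/D. Columns: M, R.
{E/q/Lo/U, E/s/Lo/U, E/p/Lo/U} → row (7,3) (7,3)
{E/q/Lo/W, E/s/Lo/W, E/p/Lo/W} → row (7,3) (8,5)
{E/q/Lo/D, E/s/Lo/D, E/p/Lo/D} → row (7,3) (5,0)
{E/q/Hi/U, E/s/Hi/U, E/p/Hi/U} → row (4,0) (7,3)
{E/q/Hi/W, E/s/Hi/W, E/p/Hi/W} → row (4,0) (8,5)
{E/q/Hi/D, E/s/Hi/D, E/p/Hi/D} → row (4,0) (5,0)
{A/q/Lo/U, A/q/Lo/W, A/q/Lo/D, A/q/Hi/U, A/q/Hi/W, A/q/Hi/D} → row (4,0) (4,0)
{A/s/Lo/U, A/s/Lo/W, A/s/Lo/D, A/s/Hi/U, A/s/Hi/W, A/s/Hi/D} → row (7,2) (7,2)
{A/p/Lo/U, A/p/Lo/W, A/p/Lo/D, A/p/Hi/U, A/p/Hi/W, A/p/Hi/D} → row (3,6) (3,6)
That's 9 distinct rows out of 36 strategies.

9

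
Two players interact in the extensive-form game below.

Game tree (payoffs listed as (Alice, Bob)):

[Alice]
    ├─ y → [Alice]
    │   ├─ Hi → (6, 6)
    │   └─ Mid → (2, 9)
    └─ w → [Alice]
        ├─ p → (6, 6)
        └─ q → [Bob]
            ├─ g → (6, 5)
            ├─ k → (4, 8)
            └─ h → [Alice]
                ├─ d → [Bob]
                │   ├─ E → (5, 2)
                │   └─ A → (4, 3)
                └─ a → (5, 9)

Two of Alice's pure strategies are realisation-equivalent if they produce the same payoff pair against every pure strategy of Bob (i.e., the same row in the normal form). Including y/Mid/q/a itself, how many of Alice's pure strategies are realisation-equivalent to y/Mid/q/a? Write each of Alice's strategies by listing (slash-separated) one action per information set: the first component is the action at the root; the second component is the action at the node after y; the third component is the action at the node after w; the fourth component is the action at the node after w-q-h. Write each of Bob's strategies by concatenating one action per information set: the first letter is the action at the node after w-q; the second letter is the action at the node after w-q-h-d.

4

Row for y/Mid/q/a (columns gE, gA, kE, kA, hE, hA): (2,9) (2,9) (2,9) (2,9) (2,9) (2,9).
Under y/Mid/q/a, Alice's choice at the node after w and at the node after w-q-h can never be reached regardless of what Bob does, so varying those choices leaves every outcome unchanged.
Holding the reachable choices fixed and varying the unreachable ones freely already gives 2 × 2 = 4 equivalent strategies.
No other strategy reproduces this row, so those 4 are the full class: y/Mid/p/d, y/Mid/p/a, y/Mid/q/d, y/Mid/q/a.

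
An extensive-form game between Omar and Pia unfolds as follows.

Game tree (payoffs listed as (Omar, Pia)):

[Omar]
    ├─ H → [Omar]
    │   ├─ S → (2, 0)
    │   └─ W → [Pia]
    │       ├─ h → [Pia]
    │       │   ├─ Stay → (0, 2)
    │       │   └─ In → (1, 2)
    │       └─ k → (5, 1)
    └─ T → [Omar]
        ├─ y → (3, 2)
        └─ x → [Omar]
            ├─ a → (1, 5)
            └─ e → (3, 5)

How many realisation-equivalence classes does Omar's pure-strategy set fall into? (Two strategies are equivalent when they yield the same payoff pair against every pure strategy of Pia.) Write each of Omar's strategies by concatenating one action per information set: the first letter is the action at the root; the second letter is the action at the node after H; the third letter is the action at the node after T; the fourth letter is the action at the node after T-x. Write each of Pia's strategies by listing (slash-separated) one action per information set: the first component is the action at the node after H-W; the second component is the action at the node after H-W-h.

Omar has 16 pure strategies: HSya, HSye, HSxa, HSxe, HWya, HWye, HWxa, HWxe, TSya, TSye, TSxa, TSxe, TWya, TWye, TWxa, TWxe. Columns: h/Stay, h/In, k/Stay, k/In.
{HSya, HSye, HSxa, HSxe} → row (2,0) (2,0) (2,0) (2,0)
{HWya, HWye, HWxa, HWxe} → row (0,2) (1,2) (5,1) (5,1)
{TSya, TSye, TWya, TWye} → row (3,2) (3,2) (3,2) (3,2)
{TSxa, TWxa} → row (1,5) (1,5) (1,5) (1,5)
{TSxe, TWxe} → row (3,5) (3,5) (3,5) (3,5)
That's 5 distinct rows out of 16 strategies.

5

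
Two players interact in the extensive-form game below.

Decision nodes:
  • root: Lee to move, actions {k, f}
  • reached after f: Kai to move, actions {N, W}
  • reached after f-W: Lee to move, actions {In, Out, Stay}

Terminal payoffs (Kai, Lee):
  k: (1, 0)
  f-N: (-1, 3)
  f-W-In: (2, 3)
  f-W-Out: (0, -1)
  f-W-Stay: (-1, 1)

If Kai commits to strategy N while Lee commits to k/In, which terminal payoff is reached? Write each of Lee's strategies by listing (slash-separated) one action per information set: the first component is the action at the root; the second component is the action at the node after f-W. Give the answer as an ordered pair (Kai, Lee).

Trace the play path from the root:
  Lee plays k
→ terminal payoff (1, 0).
(Kai's choice at the node after f is never reached on this path, so it doesn't affect the outcome.)

(1, 0)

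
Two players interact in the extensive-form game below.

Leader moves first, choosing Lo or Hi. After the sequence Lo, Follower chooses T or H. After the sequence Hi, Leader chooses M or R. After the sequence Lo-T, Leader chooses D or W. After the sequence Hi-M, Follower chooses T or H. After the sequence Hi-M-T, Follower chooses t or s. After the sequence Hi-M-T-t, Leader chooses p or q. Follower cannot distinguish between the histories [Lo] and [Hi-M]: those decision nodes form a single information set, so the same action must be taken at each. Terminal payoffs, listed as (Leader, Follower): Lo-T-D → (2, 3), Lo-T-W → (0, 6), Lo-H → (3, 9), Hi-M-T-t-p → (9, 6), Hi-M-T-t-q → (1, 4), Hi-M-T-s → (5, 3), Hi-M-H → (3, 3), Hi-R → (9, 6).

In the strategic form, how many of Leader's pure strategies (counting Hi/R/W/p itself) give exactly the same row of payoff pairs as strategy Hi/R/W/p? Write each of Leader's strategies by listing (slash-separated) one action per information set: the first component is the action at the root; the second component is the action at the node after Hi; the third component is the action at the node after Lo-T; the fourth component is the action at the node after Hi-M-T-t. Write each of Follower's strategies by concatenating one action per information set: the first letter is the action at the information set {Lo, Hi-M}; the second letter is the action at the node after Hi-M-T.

4

Row for Hi/R/W/p (columns Tt, Ts, Ht, Hs): (9,6) (9,6) (9,6) (9,6).
Under Hi/R/W/p, Leader's choice at the node after Lo-T and at the node after Hi-M-T-t can never be reached regardless of what Follower does, so varying those choices leaves every outcome unchanged.
Holding the reachable choices fixed and varying the unreachable ones freely already gives 2 × 2 = 4 equivalent strategies.
No other strategy reproduces this row, so those 4 are the full class: Hi/R/D/p, Hi/R/D/q, Hi/R/W/p, Hi/R/W/q.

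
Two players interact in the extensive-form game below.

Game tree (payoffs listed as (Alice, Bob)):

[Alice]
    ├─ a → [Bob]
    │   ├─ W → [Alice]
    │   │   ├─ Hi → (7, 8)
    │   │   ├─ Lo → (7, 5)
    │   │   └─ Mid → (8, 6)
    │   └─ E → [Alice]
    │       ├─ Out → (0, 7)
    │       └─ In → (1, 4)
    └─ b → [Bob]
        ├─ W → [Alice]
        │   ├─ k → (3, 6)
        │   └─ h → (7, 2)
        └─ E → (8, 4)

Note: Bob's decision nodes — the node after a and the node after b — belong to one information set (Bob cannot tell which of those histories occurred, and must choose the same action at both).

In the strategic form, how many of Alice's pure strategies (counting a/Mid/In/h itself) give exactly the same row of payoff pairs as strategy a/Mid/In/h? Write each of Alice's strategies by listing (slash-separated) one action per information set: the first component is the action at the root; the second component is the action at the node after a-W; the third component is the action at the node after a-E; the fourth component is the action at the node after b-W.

Row for a/Mid/In/h (columns W, E): (8,6) (1,4).
Under a/Mid/In/h, Alice's choice at the node after b-W can never be reached regardless of what Bob does, so varying those choices leaves every outcome unchanged.
Holding the reachable choices fixed and varying the unreachable one freely already gives 2 equivalent strategies.
No other strategy reproduces this row, so those 2 are the full class: a/Mid/In/k, a/Mid/In/h.

2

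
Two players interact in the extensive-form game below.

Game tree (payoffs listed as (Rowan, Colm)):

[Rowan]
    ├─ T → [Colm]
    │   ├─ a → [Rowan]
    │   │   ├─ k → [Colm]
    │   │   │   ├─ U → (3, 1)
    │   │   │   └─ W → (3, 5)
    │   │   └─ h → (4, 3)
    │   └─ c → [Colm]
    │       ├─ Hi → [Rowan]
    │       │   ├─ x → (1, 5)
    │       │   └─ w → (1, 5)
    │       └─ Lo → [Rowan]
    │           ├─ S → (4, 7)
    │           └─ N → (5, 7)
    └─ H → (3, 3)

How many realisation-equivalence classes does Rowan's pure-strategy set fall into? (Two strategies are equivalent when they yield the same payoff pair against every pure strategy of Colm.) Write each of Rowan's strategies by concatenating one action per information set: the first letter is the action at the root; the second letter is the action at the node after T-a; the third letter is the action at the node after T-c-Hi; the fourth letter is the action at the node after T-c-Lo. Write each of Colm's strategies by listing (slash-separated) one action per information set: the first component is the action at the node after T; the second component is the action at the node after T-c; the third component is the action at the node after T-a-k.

Rowan has 16 pure strategies: TkxS, TkxN, TkwS, TkwN, ThxS, ThxN, ThwS, ThwN, HkxS, HkxN, HkwS, HkwN, HhxS, HhxN, HhwS, HhwN. Columns: a/Hi/U, a/Hi/W, a/Lo/U, a/Lo/W, c/Hi/U, c/Hi/W, c/Lo/U, c/Lo/W.
{TkxS, TkwS} → row (3,1) (3,5) (3,1) (3,5) (1,5) (1,5) (4,7) (4,7)
{TkxN, TkwN} → row (3,1) (3,5) (3,1) (3,5) (1,5) (1,5) (5,7) (5,7)
{ThxS, ThwS} → row (4,3) (4,3) (4,3) (4,3) (1,5) (1,5) (4,7) (4,7)
{ThxN, ThwN} → row (4,3) (4,3) (4,3) (4,3) (1,5) (1,5) (5,7) (5,7)
{HkxS, HkxN, HkwS, HkwN, HhxS, HhxN, HhwS, HhwN} → row (3,3) (3,3) (3,3) (3,3) (3,3) (3,3) (3,3) (3,3)
That's 5 distinct rows out of 16 strategies.

5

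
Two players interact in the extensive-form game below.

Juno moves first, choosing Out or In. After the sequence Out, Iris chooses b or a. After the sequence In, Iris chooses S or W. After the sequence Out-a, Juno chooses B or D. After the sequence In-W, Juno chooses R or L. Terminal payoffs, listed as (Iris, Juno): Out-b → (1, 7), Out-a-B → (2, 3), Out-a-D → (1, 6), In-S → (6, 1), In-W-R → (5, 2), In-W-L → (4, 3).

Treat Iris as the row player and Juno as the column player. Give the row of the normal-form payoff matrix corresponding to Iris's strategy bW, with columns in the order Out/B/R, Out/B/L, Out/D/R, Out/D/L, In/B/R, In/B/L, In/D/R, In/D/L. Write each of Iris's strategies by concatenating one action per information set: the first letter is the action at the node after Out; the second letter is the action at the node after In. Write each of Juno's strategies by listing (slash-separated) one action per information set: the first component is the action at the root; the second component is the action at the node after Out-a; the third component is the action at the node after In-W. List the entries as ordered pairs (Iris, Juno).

vs Out/B/R: Juno plays Out → Iris plays b at [Out] → (1, 7)
vs Out/B/L: Juno plays Out → Iris plays b at [Out] → (1, 7)
vs Out/D/R: Juno plays Out → Iris plays b at [Out] → (1, 7)
vs Out/D/L: Juno plays Out → Iris plays b at [Out] → (1, 7)
vs In/B/R: Juno plays In → Iris plays W at [In] → Juno plays R at [In-W] → (5, 2)
vs In/B/L: Juno plays In → Iris plays W at [In] → Juno plays L at [In-W] → (4, 3)
vs In/D/R: Juno plays In → Iris plays W at [In] → Juno plays R at [In-W] → (5, 2)
vs In/D/L: Juno plays In → Iris plays W at [In] → Juno plays L at [In-W] → (4, 3)

(1,7) (1,7) (1,7) (1,7) (5,2) (4,3) (5,2) (4,3)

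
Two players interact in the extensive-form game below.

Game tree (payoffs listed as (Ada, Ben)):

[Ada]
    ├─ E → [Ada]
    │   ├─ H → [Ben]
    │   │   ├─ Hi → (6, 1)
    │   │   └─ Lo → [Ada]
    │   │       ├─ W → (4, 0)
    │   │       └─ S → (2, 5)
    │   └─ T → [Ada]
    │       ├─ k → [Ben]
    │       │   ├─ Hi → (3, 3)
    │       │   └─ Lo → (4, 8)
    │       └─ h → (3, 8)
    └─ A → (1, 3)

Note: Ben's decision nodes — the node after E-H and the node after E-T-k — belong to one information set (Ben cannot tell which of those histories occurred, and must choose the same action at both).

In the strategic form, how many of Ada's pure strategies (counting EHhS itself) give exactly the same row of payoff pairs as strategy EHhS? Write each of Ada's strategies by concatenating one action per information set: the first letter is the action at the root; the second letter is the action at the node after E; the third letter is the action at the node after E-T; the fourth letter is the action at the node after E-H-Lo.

Row for EHhS (columns Hi, Lo): (6,1) (2,5).
Under EHhS, Ada's choice at the node after E-T can never be reached regardless of what Ben does, so varying those choices leaves every outcome unchanged.
Holding the reachable choices fixed and varying the unreachable one freely already gives 2 equivalent strategies.
No other strategy reproduces this row, so those 2 are the full class: EHkS, EHhS.

2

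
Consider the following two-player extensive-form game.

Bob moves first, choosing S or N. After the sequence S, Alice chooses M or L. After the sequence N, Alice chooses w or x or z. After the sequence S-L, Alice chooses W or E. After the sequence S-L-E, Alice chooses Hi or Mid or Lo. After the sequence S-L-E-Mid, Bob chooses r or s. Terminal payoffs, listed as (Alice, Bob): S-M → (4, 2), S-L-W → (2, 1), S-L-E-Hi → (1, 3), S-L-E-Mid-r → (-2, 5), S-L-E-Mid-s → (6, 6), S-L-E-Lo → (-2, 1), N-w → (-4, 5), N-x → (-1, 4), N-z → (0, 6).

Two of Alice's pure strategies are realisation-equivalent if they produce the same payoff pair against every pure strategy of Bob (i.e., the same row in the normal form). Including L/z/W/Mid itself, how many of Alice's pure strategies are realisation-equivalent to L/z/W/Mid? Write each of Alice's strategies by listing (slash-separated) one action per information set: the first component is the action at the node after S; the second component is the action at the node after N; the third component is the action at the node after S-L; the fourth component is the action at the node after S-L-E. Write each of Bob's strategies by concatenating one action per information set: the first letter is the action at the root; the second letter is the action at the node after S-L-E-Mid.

Row for L/z/W/Mid (columns Sr, Ss, Nr, Ns): (2,1) (2,1) (0,6) (0,6).
Under L/z/W/Mid, Alice's choice at the node after S-L-E can never be reached regardless of what Bob does, so varying those choices leaves every outcome unchanged.
Holding the reachable choices fixed and varying the unreachable one freely already gives 3 equivalent strategies.
No other strategy reproduces this row, so those 3 are the full class: L/z/W/Hi, L/z/W/Mid, L/z/W/Lo.

3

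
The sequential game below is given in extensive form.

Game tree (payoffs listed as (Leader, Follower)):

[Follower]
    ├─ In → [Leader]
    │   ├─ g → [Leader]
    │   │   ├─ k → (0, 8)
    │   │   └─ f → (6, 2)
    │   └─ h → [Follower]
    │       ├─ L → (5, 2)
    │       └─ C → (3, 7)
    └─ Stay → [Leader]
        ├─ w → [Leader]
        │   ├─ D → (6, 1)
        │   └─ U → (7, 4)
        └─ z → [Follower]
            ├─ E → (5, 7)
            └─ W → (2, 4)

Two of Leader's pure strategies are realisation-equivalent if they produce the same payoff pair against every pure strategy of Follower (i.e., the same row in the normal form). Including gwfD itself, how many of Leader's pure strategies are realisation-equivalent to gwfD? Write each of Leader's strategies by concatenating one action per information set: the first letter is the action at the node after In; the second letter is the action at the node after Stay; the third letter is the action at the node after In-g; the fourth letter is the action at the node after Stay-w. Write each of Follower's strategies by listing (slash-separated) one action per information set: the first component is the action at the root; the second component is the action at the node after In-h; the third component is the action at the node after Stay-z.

1

Row for gwfD (columns In/L/E, In/L/W, In/C/E, In/C/W, Stay/L/E, Stay/L/W, Stay/C/E, Stay/C/W): (6,2) (6,2) (6,2) (6,2) (6,1) (6,1) (6,1) (6,1).
Every one of Leader's information sets is on the play path for some reply by Follower when Leader follows gwfD.
Changing the action at any of them therefore changes at least one column, so only gwfD itself gives this row.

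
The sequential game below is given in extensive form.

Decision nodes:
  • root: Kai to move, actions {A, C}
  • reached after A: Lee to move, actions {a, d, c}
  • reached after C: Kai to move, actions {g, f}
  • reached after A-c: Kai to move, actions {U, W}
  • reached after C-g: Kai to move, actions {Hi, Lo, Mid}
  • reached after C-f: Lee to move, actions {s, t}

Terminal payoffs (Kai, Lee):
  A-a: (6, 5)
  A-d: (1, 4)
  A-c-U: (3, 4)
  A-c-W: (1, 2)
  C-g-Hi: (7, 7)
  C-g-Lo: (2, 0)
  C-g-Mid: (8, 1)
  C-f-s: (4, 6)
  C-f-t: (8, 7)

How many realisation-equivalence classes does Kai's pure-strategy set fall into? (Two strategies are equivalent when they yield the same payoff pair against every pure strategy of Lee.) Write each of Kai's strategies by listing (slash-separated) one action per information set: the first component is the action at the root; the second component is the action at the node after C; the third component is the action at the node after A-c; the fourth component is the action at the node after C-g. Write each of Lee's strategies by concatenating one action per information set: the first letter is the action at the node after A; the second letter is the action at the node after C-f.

Kai has 24 pure strategies: A/g/U/Hi, A/g/U/Lo, A/g/U/Mid, A/g/W/Hi, A/g/W/Lo, A/g/W/Mid, A/f/U/Hi, A/f/U/Lo, A/f/U/Mid, A/f/W/Hi, A/f/W/Lo, A/f/W/Mid, C/g/U/Hi, C/g/U/Lo, C/g/U/Mid, C/g/W/Hi, C/g/W/Lo, C/g/W/Mid, C/f/U/Hi, C/f/U/Lo, C/f/U/Mid, C/f/W/Hi, C/f/W/Lo, C/f/W/Mid. Columns: as, at, ds, dt, cs, ct.
{A/g/U/Hi, A/g/U/Lo, A/g/U/Mid, A/f/U/Hi, A/f/U/Lo, A/f/U/Mid} → row (6,5) (6,5) (1,4) (1,4) (3,4) (3,4)
{A/g/W/Hi, A/g/W/Lo, A/g/W/Mid, A/f/W/Hi, A/f/W/Lo, A/f/W/Mid} → row (6,5) (6,5) (1,4) (1,4) (1,2) (1,2)
{C/g/U/Hi, C/g/W/Hi} → row (7,7) (7,7) (7,7) (7,7) (7,7) (7,7)
{C/g/U/Lo, C/g/W/Lo} → row (2,0) (2,0) (2,0) (2,0) (2,0) (2,0)
{C/g/U/Mid, C/g/W/Mid} → row (8,1) (8,1) (8,1) (8,1) (8,1) (8,1)
{C/f/U/Hi, C/f/U/Lo, C/f/U/Mid, C/f/W/Hi, C/f/W/Lo, C/f/W/Mid} → row (4,6) (8,7) (4,6) (8,7) (4,6) (8,7)
That's 6 distinct rows out of 24 strategies.

6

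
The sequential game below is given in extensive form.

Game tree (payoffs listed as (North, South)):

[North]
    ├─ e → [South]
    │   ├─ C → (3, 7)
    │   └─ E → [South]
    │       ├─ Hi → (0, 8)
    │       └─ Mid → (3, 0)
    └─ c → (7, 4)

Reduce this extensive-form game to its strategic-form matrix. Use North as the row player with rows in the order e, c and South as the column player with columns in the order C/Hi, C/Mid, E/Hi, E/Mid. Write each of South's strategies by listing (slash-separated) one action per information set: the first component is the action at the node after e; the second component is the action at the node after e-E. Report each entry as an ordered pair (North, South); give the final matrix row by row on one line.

Row e: C/Hi→(3,7), C/Mid→(3,7), E/Hi→(0,8), E/Mid→(3,0)
Row c: C/Hi→(7,4), C/Mid→(7,4), E/Hi→(7,4), E/Mid→(7,4)

e: (3,7) (3,7) (0,8) (3,0) | c: (7,4) (7,4) (7,4) (7,4)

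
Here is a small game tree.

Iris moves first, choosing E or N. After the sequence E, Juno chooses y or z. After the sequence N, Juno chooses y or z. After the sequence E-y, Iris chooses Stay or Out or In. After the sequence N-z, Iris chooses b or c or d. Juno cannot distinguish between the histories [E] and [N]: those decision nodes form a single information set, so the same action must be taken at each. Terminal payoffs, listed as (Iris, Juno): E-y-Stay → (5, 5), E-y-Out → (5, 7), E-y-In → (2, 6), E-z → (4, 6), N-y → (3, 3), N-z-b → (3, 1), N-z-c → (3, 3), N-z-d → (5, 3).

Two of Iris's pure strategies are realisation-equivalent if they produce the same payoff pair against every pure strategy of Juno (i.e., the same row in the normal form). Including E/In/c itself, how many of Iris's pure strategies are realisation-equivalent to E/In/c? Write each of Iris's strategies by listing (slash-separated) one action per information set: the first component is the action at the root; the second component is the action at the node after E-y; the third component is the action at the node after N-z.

Row for E/In/c (columns y, z): (2,6) (4,6).
Under E/In/c, Iris's choice at the node after N-z can never be reached regardless of what Juno does, so varying those choices leaves every outcome unchanged.
Holding the reachable choices fixed and varying the unreachable one freely already gives 3 equivalent strategies.
No other strategy reproduces this row, so those 3 are the full class: E/In/b, E/In/c, E/In/d.

3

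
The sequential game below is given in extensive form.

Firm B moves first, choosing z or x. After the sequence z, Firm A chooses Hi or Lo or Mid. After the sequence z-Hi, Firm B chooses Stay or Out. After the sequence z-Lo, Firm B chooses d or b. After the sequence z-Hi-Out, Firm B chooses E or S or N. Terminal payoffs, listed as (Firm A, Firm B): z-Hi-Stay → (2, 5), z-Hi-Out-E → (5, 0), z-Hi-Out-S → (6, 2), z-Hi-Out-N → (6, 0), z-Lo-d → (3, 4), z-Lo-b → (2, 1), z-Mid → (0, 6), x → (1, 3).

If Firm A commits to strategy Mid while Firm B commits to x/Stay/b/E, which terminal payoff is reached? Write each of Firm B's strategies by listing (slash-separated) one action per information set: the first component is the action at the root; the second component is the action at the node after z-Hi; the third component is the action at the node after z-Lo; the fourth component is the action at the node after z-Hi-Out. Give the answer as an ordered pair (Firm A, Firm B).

(1, 3)

Trace the play path from the root:
  Firm B plays x
→ terminal payoff (1, 3).
(Firm A's choice at the node after z is never reached on this path, so it doesn't affect the outcome.)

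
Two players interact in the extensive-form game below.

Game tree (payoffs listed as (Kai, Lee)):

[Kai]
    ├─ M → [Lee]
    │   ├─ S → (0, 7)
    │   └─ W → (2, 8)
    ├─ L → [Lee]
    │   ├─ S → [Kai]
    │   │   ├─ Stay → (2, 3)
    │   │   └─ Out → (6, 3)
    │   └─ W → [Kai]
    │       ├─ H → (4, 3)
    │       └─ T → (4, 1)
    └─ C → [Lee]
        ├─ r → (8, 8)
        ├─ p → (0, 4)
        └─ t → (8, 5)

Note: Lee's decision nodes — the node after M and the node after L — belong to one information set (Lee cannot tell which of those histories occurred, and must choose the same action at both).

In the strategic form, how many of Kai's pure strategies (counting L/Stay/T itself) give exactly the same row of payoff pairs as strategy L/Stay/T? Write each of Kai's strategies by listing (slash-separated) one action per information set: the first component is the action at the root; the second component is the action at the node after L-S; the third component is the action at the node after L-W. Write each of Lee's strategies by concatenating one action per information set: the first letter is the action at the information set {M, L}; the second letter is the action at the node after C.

Row for L/Stay/T (columns Sr, Sp, St, Wr, Wp, Wt): (2,3) (2,3) (2,3) (4,1) (4,1) (4,1).
Every one of Kai's information sets is on the play path for some reply by Lee when Kai follows L/Stay/T.
Changing the action at any of them therefore changes at least one column, so only L/Stay/T itself gives this row.

1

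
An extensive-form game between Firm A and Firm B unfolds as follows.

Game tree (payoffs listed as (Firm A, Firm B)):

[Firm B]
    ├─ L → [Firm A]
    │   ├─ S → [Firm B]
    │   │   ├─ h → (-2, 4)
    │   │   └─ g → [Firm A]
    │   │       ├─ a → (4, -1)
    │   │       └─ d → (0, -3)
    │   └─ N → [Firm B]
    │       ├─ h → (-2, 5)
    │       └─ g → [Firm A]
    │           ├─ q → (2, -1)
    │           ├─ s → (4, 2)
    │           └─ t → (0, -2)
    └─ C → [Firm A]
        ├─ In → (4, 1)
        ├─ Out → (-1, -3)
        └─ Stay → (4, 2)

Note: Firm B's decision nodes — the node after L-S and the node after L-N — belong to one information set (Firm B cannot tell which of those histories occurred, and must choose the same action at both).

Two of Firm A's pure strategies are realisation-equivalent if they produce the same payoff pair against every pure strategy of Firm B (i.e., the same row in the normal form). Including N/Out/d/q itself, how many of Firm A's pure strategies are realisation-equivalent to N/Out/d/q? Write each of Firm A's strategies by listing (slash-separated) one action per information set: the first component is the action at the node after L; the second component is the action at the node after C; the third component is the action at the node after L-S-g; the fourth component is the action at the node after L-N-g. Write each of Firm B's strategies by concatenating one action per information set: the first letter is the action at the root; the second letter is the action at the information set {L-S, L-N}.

2

Row for N/Out/d/q (columns Lh, Lg, Ch, Cg): (-2,5) (2,-1) (-1,-3) (-1,-3).
Under N/Out/d/q, Firm A's choice at the node after L-S-g can never be reached regardless of what Firm B does, so varying those choices leaves every outcome unchanged.
Holding the reachable choices fixed and varying the unreachable one freely already gives 2 equivalent strategies.
No other strategy reproduces this row, so those 2 are the full class: N/Out/a/q, N/Out/d/q.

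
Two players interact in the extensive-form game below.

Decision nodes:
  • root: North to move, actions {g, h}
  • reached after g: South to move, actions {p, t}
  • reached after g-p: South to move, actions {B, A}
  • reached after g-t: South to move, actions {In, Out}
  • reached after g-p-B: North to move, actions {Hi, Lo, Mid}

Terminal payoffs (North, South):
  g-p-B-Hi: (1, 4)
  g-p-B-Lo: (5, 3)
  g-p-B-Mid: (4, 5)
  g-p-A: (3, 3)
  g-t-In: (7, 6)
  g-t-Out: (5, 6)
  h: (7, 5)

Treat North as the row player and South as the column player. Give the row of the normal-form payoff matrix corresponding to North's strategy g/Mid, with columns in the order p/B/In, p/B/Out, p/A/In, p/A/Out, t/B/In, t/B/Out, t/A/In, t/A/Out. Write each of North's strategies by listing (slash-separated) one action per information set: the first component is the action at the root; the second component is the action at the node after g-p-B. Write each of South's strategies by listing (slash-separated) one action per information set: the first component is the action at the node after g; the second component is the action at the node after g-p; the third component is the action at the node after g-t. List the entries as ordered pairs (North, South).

(4,5) (4,5) (3,3) (3,3) (7,6) (5,6) (7,6) (5,6)

vs p/B/In: North plays g → South plays p at [g] → South plays B at [g-p] → North plays Mid at [g-p-B] → (4, 5)
vs p/B/Out: North plays g → South plays p at [g] → South plays B at [g-p] → North plays Mid at [g-p-B] → (4, 5)
vs p/A/In: North plays g → South plays p at [g] → South plays A at [g-p] → (3, 3)
vs p/A/Out: North plays g → South plays p at [g] → South plays A at [g-p] → (3, 3)
vs t/B/In: North plays g → South plays t at [g] → South plays In at [g-t] → (7, 6)
vs t/B/Out: North plays g → South plays t at [g] → South plays Out at [g-t] → (5, 6)
vs t/A/In: North plays g → South plays t at [g] → South plays In at [g-t] → (7, 6)
vs t/A/Out: North plays g → South plays t at [g] → South plays Out at [g-t] → (5, 6)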